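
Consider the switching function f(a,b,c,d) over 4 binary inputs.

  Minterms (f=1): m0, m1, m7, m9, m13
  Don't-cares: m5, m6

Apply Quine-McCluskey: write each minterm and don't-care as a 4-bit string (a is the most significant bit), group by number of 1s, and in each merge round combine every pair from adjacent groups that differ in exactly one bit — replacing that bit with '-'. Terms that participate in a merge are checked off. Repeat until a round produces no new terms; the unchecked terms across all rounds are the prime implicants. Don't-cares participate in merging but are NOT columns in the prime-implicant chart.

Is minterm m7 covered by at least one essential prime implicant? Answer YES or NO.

NO

Round 0: 0000✓ 0001✓ 0101✓ 0110✓ 0111✓ 1001✓ 1101✓
Round 1: -001✓ -101✓ 0-01✓ 000- 01-1 011- 1-01✓
Round 2: --01
PIs = {--01, 000-, 01-1, 011-}
Coverage chart:
  m0: 000- ←essential
  m1: --01,000-
  m7: 01-1,011-
  m9: --01 ←essential
  m13: --01 ←essential
Essential: --01, 000-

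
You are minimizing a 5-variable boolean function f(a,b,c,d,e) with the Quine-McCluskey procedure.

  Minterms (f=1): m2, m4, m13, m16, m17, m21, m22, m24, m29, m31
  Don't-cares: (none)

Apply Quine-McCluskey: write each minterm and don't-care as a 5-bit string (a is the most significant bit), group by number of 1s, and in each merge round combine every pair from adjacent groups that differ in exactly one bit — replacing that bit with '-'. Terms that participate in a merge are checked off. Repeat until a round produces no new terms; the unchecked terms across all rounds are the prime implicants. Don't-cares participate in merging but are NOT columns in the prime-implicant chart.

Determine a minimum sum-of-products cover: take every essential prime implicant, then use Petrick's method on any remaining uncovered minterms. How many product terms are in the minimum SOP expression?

7

[col 0] 00010, 00100, 01101*, 10000*, 10001*, 10101*, 10110, 11000*, 11101*, 11111*
[col 1] -1101, 1-000, 1-101, 10-01, 1000-, 111-1
Prime implicants: -1101, 00010, 00100, 1-000, 1-101, 10-01, 1000-, 10110, 111-1
PI chart (minterm → PIs covering it):
  2 | 00010  (sole → essential)
  4 | 00100  (sole → essential)
  13 | -1101  (sole → essential)
  16 | 1-000,1000-
  17 | 10-01,1000-
  21 | 1-101,10-01
  22 | 10110  (sole → essential)
  24 | 1-000  (sole → essential)
  29 | -1101,1-101,111-1
  31 | 111-1  (sole → essential)
Essential prime implicants: -1101, 00010, 00100, 1-000, 10110, 111-1
Petrick residual → 10-01
Minimum SOP uses 7 PIs: bcd'e + a'b'c'de' + a'b'cd'e' + ac'd'e' + ab'd'e + ab'cde' + abce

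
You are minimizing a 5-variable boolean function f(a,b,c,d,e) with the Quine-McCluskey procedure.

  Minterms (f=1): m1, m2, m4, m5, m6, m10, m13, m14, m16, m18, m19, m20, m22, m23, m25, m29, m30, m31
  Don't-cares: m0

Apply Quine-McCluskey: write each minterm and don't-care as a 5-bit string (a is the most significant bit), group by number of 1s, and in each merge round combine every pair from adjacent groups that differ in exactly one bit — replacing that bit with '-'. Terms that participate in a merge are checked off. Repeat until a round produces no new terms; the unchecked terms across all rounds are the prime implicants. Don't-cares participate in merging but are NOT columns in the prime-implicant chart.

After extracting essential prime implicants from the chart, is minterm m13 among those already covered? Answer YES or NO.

NO

Round 0: 00000✓ 00001✓ 00010✓ 00100✓ 00101✓ 00110✓ 01010✓ 01101✓ 01110✓ 10000✓ 10010✓ 10011✓ 10100✓ 10110✓ 10111✓ 11001✓ 11101✓ 11110✓ 11111✓
Round 1: -0000✓ -0010✓ -0100✓ -0110✓ -1101 -1110✓ 0-010✓ 0-101 0-110✓ 00-00✓ 00-01✓ 00-10✓ 000-0✓ 0000-✓ 001-0✓ 0010-✓ 01-10✓ 1-110✓ 1-111✓ 10-00✓ 10-10✓ 10-11✓ 100-0✓ 1001-✓ 101-0✓ 1011-✓ 11-01 111-1 1111-✓
Round 2: --110 -0-00✓ -0-10✓ -00-0✓ -01-0✓ 0--10 00--0✓ 00-0- 1-11- 10--0✓ 10-1-
Round 3: -0--0
PIs = {--110, -0--0, -1101, 0--10, 0-101, 00-0-, 1-11-, 10-1-, 11-01, 111-1}
Coverage chart:
  m1: 00-0- ←essential
  m2: -0--0,0--10
  m4: -0--0,00-0-
  m5: 0-101,00-0-
  m6: --110,-0--0,0--10
  m10: 0--10 ←essential
  m13: -1101,0-101
  m14: --110,0--10
  m16: -0--0 ←essential
  m18: -0--0,10-1-
  m19: 10-1- ←essential
  m20: -0--0 ←essential
  m22: --110,-0--0,1-11-,10-1-
  m23: 1-11-,10-1-
  m25: 11-01 ←essential
  m29: -1101,11-01,111-1
  m30: --110,1-11-
  m31: 1-11-,111-1
Essential: -0--0, 0--10, 00-0-, 10-1-, 11-01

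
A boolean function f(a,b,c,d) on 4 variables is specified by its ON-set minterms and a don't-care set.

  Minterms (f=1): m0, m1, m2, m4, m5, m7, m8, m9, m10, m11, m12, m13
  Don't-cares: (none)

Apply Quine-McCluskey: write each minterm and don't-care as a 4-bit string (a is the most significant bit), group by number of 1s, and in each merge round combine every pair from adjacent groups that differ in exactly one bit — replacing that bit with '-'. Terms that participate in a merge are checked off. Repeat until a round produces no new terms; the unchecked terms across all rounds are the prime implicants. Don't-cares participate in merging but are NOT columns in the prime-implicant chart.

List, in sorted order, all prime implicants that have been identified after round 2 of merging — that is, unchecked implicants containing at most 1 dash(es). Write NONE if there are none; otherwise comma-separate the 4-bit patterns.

01-1

[col 0] 0000*, 0001*, 0010*, 0100*, 0101*, 0111*, 1000*, 1001*, 1010*, 1011*, 1100*, 1101*
[col 1] -000*, -001*, -010*, -100*, -101*, 0-00*, 0-01*, 00-0*, 000-*, 01-1, 010-*, 1-00*, 1-01*, 10-0*, 10-1*, 100-*, 101-*, 110-*
[col 2] --00*, --01*, -0-0, -00-*, -10-*, 0-0-*, 1-0-*, 10--
[col 3] --0-
Prime implicants: --0-, -0-0, 01-1, 10--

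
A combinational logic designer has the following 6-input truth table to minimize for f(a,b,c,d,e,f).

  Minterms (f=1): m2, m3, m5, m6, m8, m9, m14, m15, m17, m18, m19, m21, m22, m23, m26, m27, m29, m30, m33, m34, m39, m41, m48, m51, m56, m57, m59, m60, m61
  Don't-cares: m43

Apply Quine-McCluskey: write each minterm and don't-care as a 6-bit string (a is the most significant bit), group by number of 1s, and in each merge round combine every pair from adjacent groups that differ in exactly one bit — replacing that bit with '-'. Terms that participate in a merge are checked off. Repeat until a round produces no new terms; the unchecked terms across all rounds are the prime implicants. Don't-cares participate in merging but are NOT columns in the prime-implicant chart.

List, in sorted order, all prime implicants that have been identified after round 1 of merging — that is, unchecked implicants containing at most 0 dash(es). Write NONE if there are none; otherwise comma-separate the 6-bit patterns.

size-2^0 implicants → 000010(✓)  000011(✓)  000101(✓)  000110(✓)  001000(✓)  001001(✓)  001110(✓)  001111(✓)  010001(✓)  010010(✓)  010011(✓)  010101(✓)  010110(✓)  010111(✓)  011010(✓)  011011(✓)  011101(✓)  011110(✓)  100001(✓)  100010(✓)  100111  101001(✓)  101011(✓)  110000(✓)  110011(✓)  111000(✓)  111001(✓)  111011(✓)  111100(✓)  111101(✓)
size-2^1 implicants → -00010  -01001  -10011(✓)  -11011(✓)  -11101  0-0010(✓)  0-0011(✓)  0-0101  0-0110(✓)  0-1110(✓)  00-110(✓)  000-10(✓)  00001-(✓)  00100-  00111-  01-010(✓)  01-011(✓)  01-101  01-110(✓)  010-01(✓)  010-10(✓)  010-11(✓)  0100-1(✓)  01001-(✓)  0101-1(✓)  01011-(✓)  011-10(✓)  01101-(✓)  1-1001(✓)  1-1011(✓)  10-001  1010-1(✓)  11-000  11-011(✓)  111-00(✓)  111-01(✓)  1110-1(✓)  11100-(✓)  11110-(✓)
size-2^2 implicants → -1-011  0--110  0-0-10  0-001-  01--10  01-01-  010--1  010-1-  1-10-1  111-0-
Unchecked terms (primes): -00010, -01001, -1-011, -11101, 0--110, 0-0-10, 0-001-, 0-0101, 00100-, 00111-, 01--10, 01-01-, 01-101, 010--1, 010-1-, 1-10-1, 10-001, 100111, 11-000, 111-0-

100111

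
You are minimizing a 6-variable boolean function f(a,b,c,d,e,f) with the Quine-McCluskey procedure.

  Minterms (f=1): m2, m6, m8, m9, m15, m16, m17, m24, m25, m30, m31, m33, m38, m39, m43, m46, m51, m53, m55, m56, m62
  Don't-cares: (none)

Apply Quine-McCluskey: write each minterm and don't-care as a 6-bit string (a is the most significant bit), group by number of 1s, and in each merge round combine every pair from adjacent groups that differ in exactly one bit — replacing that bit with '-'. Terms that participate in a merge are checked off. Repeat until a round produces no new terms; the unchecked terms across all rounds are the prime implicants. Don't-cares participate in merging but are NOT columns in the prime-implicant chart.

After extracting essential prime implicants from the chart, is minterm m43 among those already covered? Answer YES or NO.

size-2^0 implicants → 000010(✓)  000110(✓)  001000(✓)  001001(✓)  001111(✓)  010000(✓)  010001(✓)  011000(✓)  011001(✓)  011110(✓)  011111(✓)  100001  100110(✓)  100111(✓)  101011  101110(✓)  110011(✓)  110101(✓)  110111(✓)  111000(✓)  111110(✓)
size-2^1 implicants → -00110  -11000  -11110  0-1000(✓)  0-1001(✓)  0-1111  000-10  00100-(✓)  01-000(✓)  01-001(✓)  01000-(✓)  01100-(✓)  01111-  1-0111  1-1110  10-110  10011-  110-11  1101-1
size-2^2 implicants → 0-100-  01-00-
Unchecked terms (primes): -00110, -11000, -11110, 0-100-, 0-1111, 000-10, 01-00-, 01111-, 1-0111, 1-1110, 10-110, 100001, 10011-, 101011, 110-11, 1101-1
Minterm coverage:
  m2 ⊆ 000-10 [E]
  m6 ⊆ -00110,000-10
  m8 ⊆ 0-100- [E]
  m9 ⊆ 0-100- [E]
  m15 ⊆ 0-1111 [E]
  m16 ⊆ 01-00- [E]
  m17 ⊆ 01-00- [E]
  m24 ⊆ -11000,0-100-,01-00-
  m25 ⊆ 0-100-,01-00-
  m30 ⊆ -11110,01111-
  m31 ⊆ 0-1111,01111-
  m33 ⊆ 100001 [E]
  m38 ⊆ -00110,10-110,10011-
  m39 ⊆ 1-0111,10011-
  m43 ⊆ 101011 [E]
  m46 ⊆ 1-1110,10-110
  m51 ⊆ 110-11 [E]
  m53 ⊆ 1101-1 [E]
  m55 ⊆ 1-0111,110-11,1101-1
  m56 ⊆ -11000 [E]
  m62 ⊆ -11110,1-1110
E = {-11000, 0-100-, 0-1111, 000-10, 01-00-, 100001, 101011, 110-11, 1101-1}

YES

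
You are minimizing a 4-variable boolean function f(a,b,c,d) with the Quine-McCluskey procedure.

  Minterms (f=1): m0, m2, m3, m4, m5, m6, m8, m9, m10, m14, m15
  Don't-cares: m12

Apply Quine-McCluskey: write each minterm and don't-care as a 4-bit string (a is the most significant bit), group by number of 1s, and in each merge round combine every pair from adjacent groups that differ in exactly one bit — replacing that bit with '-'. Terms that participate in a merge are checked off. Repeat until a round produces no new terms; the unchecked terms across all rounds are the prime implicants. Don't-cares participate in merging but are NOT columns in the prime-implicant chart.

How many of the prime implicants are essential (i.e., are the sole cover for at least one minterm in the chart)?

Round 0: 0000✓ 0010✓ 0011✓ 0100✓ 0101✓ 0110✓ 1000✓ 1001✓ 1010✓ 1100✓ 1110✓ 1111✓
Round 1: -000✓ -010✓ -100✓ -110✓ 0-00✓ 0-10✓ 00-0✓ 001- 01-0✓ 010- 1-00✓ 1-10✓ 10-0✓ 100- 11-0✓ 111-
Round 2: --00✓ --10✓ -0-0✓ -1-0✓ 0--0✓ 1--0✓
Round 3: ---0
PIs = {---0, 001-, 010-, 100-, 111-}
Coverage chart:
  m0: ---0 ←essential
  m2: ---0,001-
  m3: 001- ←essential
  m4: ---0,010-
  m5: 010- ←essential
  m6: ---0 ←essential
  m8: ---0,100-
  m9: 100- ←essential
  m10: ---0 ←essential
  m14: ---0,111-
  m15: 111- ←essential
Essential: ---0, 001-, 010-, 100-, 111-

5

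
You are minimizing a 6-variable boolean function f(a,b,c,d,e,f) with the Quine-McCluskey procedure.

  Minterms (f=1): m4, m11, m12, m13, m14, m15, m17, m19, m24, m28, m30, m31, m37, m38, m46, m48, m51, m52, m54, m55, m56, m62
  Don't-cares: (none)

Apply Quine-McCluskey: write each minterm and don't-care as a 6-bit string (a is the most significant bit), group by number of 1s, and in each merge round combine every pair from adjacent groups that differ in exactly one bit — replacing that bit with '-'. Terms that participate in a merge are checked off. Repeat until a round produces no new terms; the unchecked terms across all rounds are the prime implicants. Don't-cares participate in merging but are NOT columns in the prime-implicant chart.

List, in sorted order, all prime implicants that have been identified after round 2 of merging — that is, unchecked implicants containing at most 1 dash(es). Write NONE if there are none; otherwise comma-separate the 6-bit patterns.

-10011, -11000, 00-100, 001-11, 0100-1, 011-00, 100101, 11-000, 110-00, 110-11, 1101-0, 11011-

size-2^0 implicants → 000100(✓)  001011(✓)  001100(✓)  001101(✓)  001110(✓)  001111(✓)  010001(✓)  010011(✓)  011000(✓)  011100(✓)  011110(✓)  011111(✓)  100101  100110(✓)  101110(✓)  110000(✓)  110011(✓)  110100(✓)  110110(✓)  110111(✓)  111000(✓)  111110(✓)
size-2^1 implicants → -01110(✓)  -10011  -11000  -11110(✓)  0-1100(✓)  0-1110(✓)  0-1111(✓)  00-100  001-11  0011-0(✓)  0011-1(✓)  00110-(✓)  00111-(✓)  0100-1  011-00  0111-0(✓)  01111-(✓)  1-0110(✓)  1-1110(✓)  10-110(✓)  11-000  11-110(✓)  110-00  110-11  1101-0  11011-
size-2^2 implicants → --1110  0-11-0  0-111-  0011--  1--110
Unchecked terms (primes): --1110, -10011, -11000, 0-11-0, 0-111-, 00-100, 001-11, 0011--, 0100-1, 011-00, 1--110, 100101, 11-000, 110-00, 110-11, 1101-0, 11011-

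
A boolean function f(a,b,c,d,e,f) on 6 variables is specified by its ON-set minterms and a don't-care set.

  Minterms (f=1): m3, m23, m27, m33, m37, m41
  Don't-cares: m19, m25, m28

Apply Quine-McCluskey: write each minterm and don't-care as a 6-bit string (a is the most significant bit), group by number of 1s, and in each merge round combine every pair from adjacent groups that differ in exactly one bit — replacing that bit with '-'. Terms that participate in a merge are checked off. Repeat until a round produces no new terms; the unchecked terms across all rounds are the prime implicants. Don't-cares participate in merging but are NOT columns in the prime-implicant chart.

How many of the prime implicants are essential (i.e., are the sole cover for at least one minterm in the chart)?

Round 0: 000011✓ 010011✓ 010111✓ 011001✓ 011011✓ 011100 100001✓ 100101✓ 101001✓
Round 1: 0-0011 01-011 010-11 0110-1 10-001 100-01
PIs = {0-0011, 01-011, 010-11, 0110-1, 011100, 10-001, 100-01}
Coverage chart:
  m3: 0-0011 ←essential
  m23: 010-11 ←essential
  m27: 01-011,0110-1
  m33: 10-001,100-01
  m37: 100-01 ←essential
  m41: 10-001 ←essential
Essential: 0-0011, 010-11, 10-001, 100-01

4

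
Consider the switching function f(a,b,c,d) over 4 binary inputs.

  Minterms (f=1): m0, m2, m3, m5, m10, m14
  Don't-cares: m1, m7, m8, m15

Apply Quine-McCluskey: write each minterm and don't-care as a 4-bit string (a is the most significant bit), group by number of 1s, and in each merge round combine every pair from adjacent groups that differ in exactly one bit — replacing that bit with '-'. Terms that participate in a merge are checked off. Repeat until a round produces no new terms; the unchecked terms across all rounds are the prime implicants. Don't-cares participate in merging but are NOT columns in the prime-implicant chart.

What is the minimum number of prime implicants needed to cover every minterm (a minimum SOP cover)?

3

[col 0] 0000*, 0001*, 0010*, 0011*, 0101*, 0111*, 1000*, 1010*, 1110*, 1111*
[col 1] -000*, -010*, -111, 0-01*, 0-11*, 00-0*, 00-1*, 000-*, 001-*, 01-1*, 1-10, 10-0*, 111-
[col 2] -0-0, 0--1, 00--
Prime implicants: -0-0, -111, 0--1, 00--, 1-10, 111-
PI chart (minterm → PIs covering it):
  0 | -0-0,00--
  2 | -0-0,00--
  3 | 0--1,00--
  5 | 0--1  (sole → essential)
  10 | -0-0,1-10
  14 | 1-10,111-
Essential prime implicants: 0--1
Petrick residual → -0-0, 1-10
Minimum SOP uses 3 PIs: b'd' + a'd + acd'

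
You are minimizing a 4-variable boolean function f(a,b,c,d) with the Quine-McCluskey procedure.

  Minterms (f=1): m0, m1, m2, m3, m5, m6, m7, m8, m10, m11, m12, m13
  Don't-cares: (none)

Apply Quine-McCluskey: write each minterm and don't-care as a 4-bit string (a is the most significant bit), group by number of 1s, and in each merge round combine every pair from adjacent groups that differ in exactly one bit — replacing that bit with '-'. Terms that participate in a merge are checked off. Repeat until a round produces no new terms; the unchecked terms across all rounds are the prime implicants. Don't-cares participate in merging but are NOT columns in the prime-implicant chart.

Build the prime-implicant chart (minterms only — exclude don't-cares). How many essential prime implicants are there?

2

Round 0: 0000✓ 0001✓ 0010✓ 0011✓ 0101✓ 0110✓ 0111✓ 1000✓ 1010✓ 1011✓ 1100✓ 1101✓
Round 1: -000✓ -010✓ -011✓ -101 0-01✓ 0-10✓ 0-11✓ 00-0✓ 00-1✓ 000-✓ 001-✓ 01-1✓ 011-✓ 1-00 10-0✓ 101-✓ 110-
Round 2: -0-0 -01- 0--1 0-1- 00--
PIs = {-0-0, -01-, -101, 0--1, 0-1-, 00--, 1-00, 110-}
Coverage chart:
  m0: -0-0,00--
  m1: 0--1,00--
  m2: -0-0,-01-,0-1-,00--
  m3: -01-,0--1,0-1-,00--
  m5: -101,0--1
  m6: 0-1- ←essential
  m7: 0--1,0-1-
  m8: -0-0,1-00
  m10: -0-0,-01-
  m11: -01- ←essential
  m12: 1-00,110-
  m13: -101,110-
Essential: -01-, 0-1-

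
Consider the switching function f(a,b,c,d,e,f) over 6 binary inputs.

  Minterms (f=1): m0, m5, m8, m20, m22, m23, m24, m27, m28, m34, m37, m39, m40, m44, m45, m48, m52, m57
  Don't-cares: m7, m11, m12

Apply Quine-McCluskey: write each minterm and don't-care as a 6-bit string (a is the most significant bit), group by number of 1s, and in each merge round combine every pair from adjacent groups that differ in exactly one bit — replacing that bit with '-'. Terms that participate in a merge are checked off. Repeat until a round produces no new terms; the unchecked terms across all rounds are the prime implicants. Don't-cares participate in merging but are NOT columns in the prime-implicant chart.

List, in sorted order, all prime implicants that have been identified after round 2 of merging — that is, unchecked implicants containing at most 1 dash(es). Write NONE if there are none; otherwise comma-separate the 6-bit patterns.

-10100, 0-0111, 0-1011, 00-000, 01-100, 0101-0, 01011-, 10-101, 100010, 10110-, 110-00, 111001

[col 0] 000000*, 000101*, 000111*, 001000*, 001011*, 001100*, 010100*, 010110*, 010111*, 011000*, 011011*, 011100*, 100010, 100101*, 100111*, 101000*, 101100*, 101101*, 110000*, 110100*, 111001
[col 1] -00101*, -00111*, -01000*, -01100*, -10100, 0-0111, 0-1000*, 0-1011, 0-1100*, 00-000, 0001-1*, 001-00*, 01-100, 0101-0, 01011-, 011-00*, 10-101, 1001-1*, 101-00*, 10110-, 110-00
[col 2] -001-1, -01-00, 0-1-00
Prime implicants: -001-1, -01-00, -10100, 0-0111, 0-1-00, 0-1011, 00-000, 01-100, 0101-0, 01011-, 10-101, 100010, 10110-, 110-00, 111001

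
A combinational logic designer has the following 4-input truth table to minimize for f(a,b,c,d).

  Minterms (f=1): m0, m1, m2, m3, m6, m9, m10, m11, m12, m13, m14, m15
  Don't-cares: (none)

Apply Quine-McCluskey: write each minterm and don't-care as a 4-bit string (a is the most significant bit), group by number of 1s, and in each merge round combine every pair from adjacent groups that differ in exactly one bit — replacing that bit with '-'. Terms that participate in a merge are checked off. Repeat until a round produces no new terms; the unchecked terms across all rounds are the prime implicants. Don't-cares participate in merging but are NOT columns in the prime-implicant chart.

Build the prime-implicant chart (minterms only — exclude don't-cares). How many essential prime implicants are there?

3

size-2^0 implicants → 0000(✓)  0001(✓)  0010(✓)  0011(✓)  0110(✓)  1001(✓)  1010(✓)  1011(✓)  1100(✓)  1101(✓)  1110(✓)  1111(✓)
size-2^1 implicants → -001(✓)  -010(✓)  -011(✓)  -110(✓)  0-10(✓)  00-0(✓)  00-1(✓)  000-(✓)  001-(✓)  1-01(✓)  1-10(✓)  1-11(✓)  10-1(✓)  101-(✓)  11-0(✓)  11-1(✓)  110-(✓)  111-(✓)
size-2^2 implicants → --10  -0-1  -01-  00--  1--1  1-1-  11--
Unchecked terms (primes): --10, -0-1, -01-, 00--, 1--1, 1-1-, 11--
Minterm coverage:
  m0 ⊆ 00-- [E]
  m1 ⊆ -0-1,00--
  m2 ⊆ --10,-01-,00--
  m3 ⊆ -0-1,-01-,00--
  m6 ⊆ --10 [E]
  m9 ⊆ -0-1,1--1
  m10 ⊆ --10,-01-,1-1-
  m11 ⊆ -0-1,-01-,1--1,1-1-
  m12 ⊆ 11-- [E]
  m13 ⊆ 1--1,11--
  m14 ⊆ --10,1-1-,11--
  m15 ⊆ 1--1,1-1-,11--
E = {--10, 00--, 11--}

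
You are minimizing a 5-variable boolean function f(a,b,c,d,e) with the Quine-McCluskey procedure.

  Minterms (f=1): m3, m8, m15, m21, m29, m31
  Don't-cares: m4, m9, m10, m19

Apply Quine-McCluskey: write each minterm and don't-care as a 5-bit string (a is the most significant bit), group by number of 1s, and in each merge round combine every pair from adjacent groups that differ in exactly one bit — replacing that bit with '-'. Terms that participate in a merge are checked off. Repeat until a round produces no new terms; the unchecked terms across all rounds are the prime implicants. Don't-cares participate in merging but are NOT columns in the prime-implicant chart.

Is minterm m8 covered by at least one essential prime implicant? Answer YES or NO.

NO

[col 0] 00011*, 00100, 01000*, 01001*, 01010*, 01111*, 10011*, 10101*, 11101*, 11111*
[col 1] -0011, -1111, 010-0, 0100-, 1-101, 111-1
Prime implicants: -0011, -1111, 00100, 010-0, 0100-, 1-101, 111-1
PI chart (minterm → PIs covering it):
  3 | -0011  (sole → essential)
  8 | 010-0,0100-
  15 | -1111  (sole → essential)
  21 | 1-101  (sole → essential)
  29 | 1-101,111-1
  31 | -1111,111-1
Essential prime implicants: -0011, -1111, 1-101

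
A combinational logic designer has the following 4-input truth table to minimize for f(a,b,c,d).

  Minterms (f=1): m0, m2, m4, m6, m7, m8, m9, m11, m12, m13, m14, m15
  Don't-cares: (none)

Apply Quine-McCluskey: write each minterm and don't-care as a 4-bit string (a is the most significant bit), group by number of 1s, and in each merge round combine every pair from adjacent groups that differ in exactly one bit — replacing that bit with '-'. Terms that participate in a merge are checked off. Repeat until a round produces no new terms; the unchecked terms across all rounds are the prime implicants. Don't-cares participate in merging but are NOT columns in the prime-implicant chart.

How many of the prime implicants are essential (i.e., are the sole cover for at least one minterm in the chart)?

size-2^0 implicants → 0000(✓)  0010(✓)  0100(✓)  0110(✓)  0111(✓)  1000(✓)  1001(✓)  1011(✓)  1100(✓)  1101(✓)  1110(✓)  1111(✓)
size-2^1 implicants → -000(✓)  -100(✓)  -110(✓)  -111(✓)  0-00(✓)  0-10(✓)  00-0(✓)  01-0(✓)  011-(✓)  1-00(✓)  1-01(✓)  1-11(✓)  10-1(✓)  100-(✓)  11-0(✓)  11-1(✓)  110-(✓)  111-(✓)
size-2^2 implicants → --00  -1-0  -11-  0--0  1--1  1-0-  11--
Unchecked terms (primes): --00, -1-0, -11-, 0--0, 1--1, 1-0-, 11--
Minterm coverage:
  m0 ⊆ --00,0--0
  m2 ⊆ 0--0 [E]
  m4 ⊆ --00,-1-0,0--0
  m6 ⊆ -1-0,-11-,0--0
  m7 ⊆ -11- [E]
  m8 ⊆ --00,1-0-
  m9 ⊆ 1--1,1-0-
  m11 ⊆ 1--1 [E]
  m12 ⊆ --00,-1-0,1-0-,11--
  m13 ⊆ 1--1,1-0-,11--
  m14 ⊆ -1-0,-11-,11--
  m15 ⊆ -11-,1--1,11--
E = {-11-, 0--0, 1--1}

3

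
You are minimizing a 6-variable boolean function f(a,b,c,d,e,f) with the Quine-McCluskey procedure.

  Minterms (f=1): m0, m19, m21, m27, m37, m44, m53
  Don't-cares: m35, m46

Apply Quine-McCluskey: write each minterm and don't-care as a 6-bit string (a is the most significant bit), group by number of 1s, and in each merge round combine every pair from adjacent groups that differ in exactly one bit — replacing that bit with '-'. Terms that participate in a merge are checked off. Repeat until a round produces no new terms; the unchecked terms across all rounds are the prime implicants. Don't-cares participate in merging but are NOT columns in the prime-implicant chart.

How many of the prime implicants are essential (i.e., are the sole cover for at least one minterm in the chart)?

[col 0] 000000, 010011*, 010101*, 011011*, 100011, 100101*, 101100*, 101110*, 110101*
[col 1] -10101, 01-011, 1-0101, 1011-0
Prime implicants: -10101, 000000, 01-011, 1-0101, 100011, 1011-0
PI chart (minterm → PIs covering it):
  0 | 000000  (sole → essential)
  19 | 01-011  (sole → essential)
  21 | -10101  (sole → essential)
  27 | 01-011  (sole → essential)
  37 | 1-0101  (sole → essential)
  44 | 1011-0  (sole → essential)
  53 | -10101,1-0101
Essential prime implicants: -10101, 000000, 01-011, 1-0101, 1011-0

5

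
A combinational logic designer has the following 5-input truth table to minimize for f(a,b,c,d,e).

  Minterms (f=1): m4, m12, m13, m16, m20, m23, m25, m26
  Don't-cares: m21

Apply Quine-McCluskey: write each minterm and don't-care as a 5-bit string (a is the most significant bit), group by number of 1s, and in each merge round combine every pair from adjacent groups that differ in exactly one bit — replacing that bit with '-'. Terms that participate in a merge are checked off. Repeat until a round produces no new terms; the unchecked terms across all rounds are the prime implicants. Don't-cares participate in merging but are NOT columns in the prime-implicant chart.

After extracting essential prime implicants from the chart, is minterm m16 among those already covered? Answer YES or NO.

Round 0: 00100✓ 01100✓ 01101✓ 10000✓ 10100✓ 10101✓ 10111✓ 11001 11010
Round 1: -0100 0-100 0110- 10-00 101-1 1010-
PIs = {-0100, 0-100, 0110-, 10-00, 101-1, 1010-, 11001, 11010}
Coverage chart:
  m4: -0100,0-100
  m12: 0-100,0110-
  m13: 0110- ←essential
  m16: 10-00 ←essential
  m20: -0100,10-00,1010-
  m23: 101-1 ←essential
  m25: 11001 ←essential
  m26: 11010 ←essential
Essential: 0110-, 10-00, 101-1, 11001, 11010

YES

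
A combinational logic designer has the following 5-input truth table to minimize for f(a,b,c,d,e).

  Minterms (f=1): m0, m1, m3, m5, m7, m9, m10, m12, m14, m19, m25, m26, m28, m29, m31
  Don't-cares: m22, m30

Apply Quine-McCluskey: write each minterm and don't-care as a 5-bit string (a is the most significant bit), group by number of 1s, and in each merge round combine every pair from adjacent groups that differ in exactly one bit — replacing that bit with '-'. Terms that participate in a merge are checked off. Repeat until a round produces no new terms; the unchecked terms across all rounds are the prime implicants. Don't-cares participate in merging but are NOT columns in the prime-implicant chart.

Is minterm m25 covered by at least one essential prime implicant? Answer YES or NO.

[col 0] 00000*, 00001*, 00011*, 00101*, 00111*, 01001*, 01010*, 01100*, 01110*, 10011*, 10110*, 11001*, 11010*, 11100*, 11101*, 11110*, 11111*
[col 1] -0011, -1001, -1010*, -1100*, -1110*, 0-001, 00-01*, 00-11*, 000-1*, 0000-, 001-1*, 01-10*, 011-0*, 1-110, 11-01, 11-10*, 111-0*, 111-1*, 1110-*, 1111-*
[col 2] -1-10, -11-0, 00--1, 111--
Prime implicants: -0011, -1-10, -1001, -11-0, 0-001, 00--1, 0000-, 1-110, 11-01, 111--
PI chart (minterm → PIs covering it):
  0 | 0000-  (sole → essential)
  1 | 0-001,00--1,0000-
  3 | -0011,00--1
  5 | 00--1  (sole → essential)
  7 | 00--1  (sole → essential)
  9 | -1001,0-001
  10 | -1-10  (sole → essential)
  12 | -11-0  (sole → essential)
  14 | -1-10,-11-0
  19 | -0011  (sole → essential)
  25 | -1001,11-01
  26 | -1-10  (sole → essential)
  28 | -11-0,111--
  29 | 11-01,111--
  31 | 111--  (sole → essential)
Essential prime implicants: -0011, -1-10, -11-0, 00--1, 0000-, 111--

NO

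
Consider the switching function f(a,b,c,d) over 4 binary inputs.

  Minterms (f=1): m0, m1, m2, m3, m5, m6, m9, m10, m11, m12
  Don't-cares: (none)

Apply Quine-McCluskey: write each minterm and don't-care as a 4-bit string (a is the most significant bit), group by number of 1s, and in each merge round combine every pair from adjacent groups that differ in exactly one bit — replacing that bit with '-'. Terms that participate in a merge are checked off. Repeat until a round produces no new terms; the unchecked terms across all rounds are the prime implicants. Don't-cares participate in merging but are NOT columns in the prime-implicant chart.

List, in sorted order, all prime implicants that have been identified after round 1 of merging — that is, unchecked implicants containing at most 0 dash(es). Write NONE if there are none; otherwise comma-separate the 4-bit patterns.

1100

Round 0: 0000✓ 0001✓ 0010✓ 0011✓ 0101✓ 0110✓ 1001✓ 1010✓ 1011✓ 1100
Round 1: -001✓ -010✓ -011✓ 0-01 0-10 00-0✓ 00-1✓ 000-✓ 001-✓ 10-1✓ 101-✓
Round 2: -0-1 -01- 00--
PIs = {-0-1, -01-, 0-01, 0-10, 00--, 1100}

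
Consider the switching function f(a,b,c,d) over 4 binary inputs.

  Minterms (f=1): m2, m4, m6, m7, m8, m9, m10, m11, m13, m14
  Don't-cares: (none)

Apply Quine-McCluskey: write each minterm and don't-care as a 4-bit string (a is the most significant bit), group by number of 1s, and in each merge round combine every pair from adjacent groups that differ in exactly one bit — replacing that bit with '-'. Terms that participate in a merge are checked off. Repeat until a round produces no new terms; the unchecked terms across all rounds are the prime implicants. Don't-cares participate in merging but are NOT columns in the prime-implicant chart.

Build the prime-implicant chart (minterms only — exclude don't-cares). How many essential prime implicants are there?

[col 0] 0010*, 0100*, 0110*, 0111*, 1000*, 1001*, 1010*, 1011*, 1101*, 1110*
[col 1] -010*, -110*, 0-10*, 01-0, 011-, 1-01, 1-10*, 10-0*, 10-1*, 100-*, 101-*
[col 2] --10, 10--
Prime implicants: --10, 01-0, 011-, 1-01, 10--
PI chart (minterm → PIs covering it):
  2 | --10  (sole → essential)
  4 | 01-0  (sole → essential)
  6 | --10,01-0,011-
  7 | 011-  (sole → essential)
  8 | 10--  (sole → essential)
  9 | 1-01,10--
  10 | --10,10--
  11 | 10--  (sole → essential)
  13 | 1-01  (sole → essential)
  14 | --10  (sole → essential)
Essential prime implicants: --10, 01-0, 011-, 1-01, 10--

5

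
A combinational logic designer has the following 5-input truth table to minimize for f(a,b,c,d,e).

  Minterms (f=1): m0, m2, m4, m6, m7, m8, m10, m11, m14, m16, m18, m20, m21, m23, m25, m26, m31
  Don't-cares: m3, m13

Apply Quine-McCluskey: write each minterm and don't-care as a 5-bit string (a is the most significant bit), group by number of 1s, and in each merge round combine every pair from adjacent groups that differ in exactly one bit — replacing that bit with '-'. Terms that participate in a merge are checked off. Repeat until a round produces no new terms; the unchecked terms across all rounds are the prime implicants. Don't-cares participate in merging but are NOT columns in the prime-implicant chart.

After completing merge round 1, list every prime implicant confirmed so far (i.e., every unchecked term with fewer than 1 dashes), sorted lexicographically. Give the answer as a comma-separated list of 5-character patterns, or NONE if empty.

01101, 11001

[col 0] 00000*, 00010*, 00011*, 00100*, 00110*, 00111*, 01000*, 01010*, 01011*, 01101, 01110*, 10000*, 10010*, 10100*, 10101*, 10111*, 11001, 11010*, 11111*
[col 1] -0000*, -0010*, -0100*, -0111, -1010*, 0-000*, 0-010*, 0-011*, 0-110*, 00-00*, 00-10*, 00-11*, 000-0*, 0001-*, 001-0*, 0011-*, 01-10*, 010-0*, 0101-*, 1-010*, 1-111, 10-00*, 100-0*, 101-1, 1010-
[col 2] --010, -0-00, -00-0, 0--10, 0-0-0, 0-01-, 00--0, 00-1-
Prime implicants: --010, -0-00, -00-0, -0111, 0--10, 0-0-0, 0-01-, 00--0, 00-1-, 01101, 1-111, 101-1, 1010-, 11001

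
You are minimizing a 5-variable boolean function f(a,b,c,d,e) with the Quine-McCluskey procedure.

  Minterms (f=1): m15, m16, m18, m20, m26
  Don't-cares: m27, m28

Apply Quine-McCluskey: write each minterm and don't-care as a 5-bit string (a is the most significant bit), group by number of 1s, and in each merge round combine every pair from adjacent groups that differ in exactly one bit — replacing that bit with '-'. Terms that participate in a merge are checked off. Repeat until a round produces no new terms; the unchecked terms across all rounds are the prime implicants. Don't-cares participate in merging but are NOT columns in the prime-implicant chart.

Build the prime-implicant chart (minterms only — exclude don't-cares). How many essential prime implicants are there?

size-2^0 implicants → 01111  10000(✓)  10010(✓)  10100(✓)  11010(✓)  11011(✓)  11100(✓)
size-2^1 implicants → 1-010  1-100  10-00  100-0  1101-
Unchecked terms (primes): 01111, 1-010, 1-100, 10-00, 100-0, 1101-
Minterm coverage:
  m15 ⊆ 01111 [E]
  m16 ⊆ 10-00,100-0
  m18 ⊆ 1-010,100-0
  m20 ⊆ 1-100,10-00
  m26 ⊆ 1-010,1101-
E = {01111}

1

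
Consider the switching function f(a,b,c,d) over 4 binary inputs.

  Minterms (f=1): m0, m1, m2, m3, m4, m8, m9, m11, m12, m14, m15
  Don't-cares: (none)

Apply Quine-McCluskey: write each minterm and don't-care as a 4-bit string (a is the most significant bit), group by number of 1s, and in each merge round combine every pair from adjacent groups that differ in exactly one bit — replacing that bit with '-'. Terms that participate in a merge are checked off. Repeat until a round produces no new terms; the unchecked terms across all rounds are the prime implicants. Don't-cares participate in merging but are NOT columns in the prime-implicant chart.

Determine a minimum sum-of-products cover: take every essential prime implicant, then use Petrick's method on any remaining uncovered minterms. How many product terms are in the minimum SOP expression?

[col 0] 0000*, 0001*, 0010*, 0011*, 0100*, 1000*, 1001*, 1011*, 1100*, 1110*, 1111*
[col 1] -000*, -001*, -011*, -100*, 0-00*, 00-0*, 00-1*, 000-*, 001-*, 1-00*, 1-11, 10-1*, 100-*, 11-0, 111-
[col 2] --00, -0-1, -00-, 00--
Prime implicants: --00, -0-1, -00-, 00--, 1-11, 11-0, 111-
PI chart (minterm → PIs covering it):
  0 | --00,-00-,00--
  1 | -0-1,-00-,00--
  2 | 00--  (sole → essential)
  3 | -0-1,00--
  4 | --00  (sole → essential)
  8 | --00,-00-
  9 | -0-1,-00-
  11 | -0-1,1-11
  12 | --00,11-0
  14 | 11-0,111-
  15 | 1-11,111-
Essential prime implicants: --00, 00--
Petrick residual → -0-1, 111-
Minimum SOP uses 4 PIs: c'd' + b'd + a'b' + abc

4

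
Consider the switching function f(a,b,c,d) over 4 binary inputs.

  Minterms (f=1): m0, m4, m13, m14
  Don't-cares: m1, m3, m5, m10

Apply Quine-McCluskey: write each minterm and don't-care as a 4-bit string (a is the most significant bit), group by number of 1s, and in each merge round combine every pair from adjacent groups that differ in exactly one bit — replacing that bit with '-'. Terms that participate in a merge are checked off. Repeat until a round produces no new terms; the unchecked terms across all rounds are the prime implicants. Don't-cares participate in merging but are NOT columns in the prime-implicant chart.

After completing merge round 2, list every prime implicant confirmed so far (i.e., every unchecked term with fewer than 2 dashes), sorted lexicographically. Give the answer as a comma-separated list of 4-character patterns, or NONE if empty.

-101, 00-1, 1-10

Round 0: 0000✓ 0001✓ 0011✓ 0100✓ 0101✓ 1010✓ 1101✓ 1110✓
Round 1: -101 0-00✓ 0-01✓ 00-1 000-✓ 010-✓ 1-10
Round 2: 0-0-
PIs = {-101, 0-0-, 00-1, 1-10}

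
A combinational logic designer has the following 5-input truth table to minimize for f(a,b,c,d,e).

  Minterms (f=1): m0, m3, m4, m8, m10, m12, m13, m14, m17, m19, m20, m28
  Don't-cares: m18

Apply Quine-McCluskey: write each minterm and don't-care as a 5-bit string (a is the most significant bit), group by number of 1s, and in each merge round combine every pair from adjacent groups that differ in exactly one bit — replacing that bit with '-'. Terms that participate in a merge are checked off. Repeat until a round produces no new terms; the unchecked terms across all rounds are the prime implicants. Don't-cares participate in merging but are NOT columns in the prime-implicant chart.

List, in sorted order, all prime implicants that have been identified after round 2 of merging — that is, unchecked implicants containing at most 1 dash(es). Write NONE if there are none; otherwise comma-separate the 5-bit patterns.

size-2^0 implicants → 00000(✓)  00011(✓)  00100(✓)  01000(✓)  01010(✓)  01100(✓)  01101(✓)  01110(✓)  10001(✓)  10010(✓)  10011(✓)  10100(✓)  11100(✓)
size-2^1 implicants → -0011  -0100(✓)  -1100(✓)  0-000(✓)  0-100(✓)  00-00(✓)  01-00(✓)  01-10(✓)  010-0(✓)  011-0(✓)  0110-  1-100(✓)  100-1  1001-
size-2^2 implicants → --100  0--00  01--0
Unchecked terms (primes): --100, -0011, 0--00, 01--0, 0110-, 100-1, 1001-

-0011, 0110-, 100-1, 1001-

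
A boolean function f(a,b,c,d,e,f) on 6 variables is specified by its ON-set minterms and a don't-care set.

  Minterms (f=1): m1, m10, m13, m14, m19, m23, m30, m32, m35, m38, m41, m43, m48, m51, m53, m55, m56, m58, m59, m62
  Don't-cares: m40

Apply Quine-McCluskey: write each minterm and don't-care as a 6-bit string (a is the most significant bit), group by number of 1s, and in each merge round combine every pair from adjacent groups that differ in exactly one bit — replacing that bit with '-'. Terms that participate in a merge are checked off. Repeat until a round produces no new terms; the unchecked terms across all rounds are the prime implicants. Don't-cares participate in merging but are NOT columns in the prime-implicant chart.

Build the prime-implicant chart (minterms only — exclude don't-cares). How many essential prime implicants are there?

[col 0] 000001, 001010*, 001101, 001110*, 010011*, 010111*, 011110*, 100000*, 100011*, 100110, 101000*, 101001*, 101011*, 110000*, 110011*, 110101*, 110111*, 111000*, 111010*, 111011*, 111110*
[col 1] -10011*, -10111*, -11110, 0-1110, 001-10, 010-11*, 1-0000*, 1-0011*, 1-1000*, 1-1011*, 10-000*, 10-011*, 1010-1, 10100-, 11-000*, 11-011*, 110-11*, 1101-1, 111-10, 1110-0, 11101-
[col 2] -10-11, 1--000, 1--011
Prime implicants: -10-11, -11110, 0-1110, 000001, 001-10, 001101, 1--000, 1--011, 100110, 1010-1, 10100-, 1101-1, 111-10, 1110-0, 11101-
PI chart (minterm → PIs covering it):
  1 | 000001  (sole → essential)
  10 | 001-10  (sole → essential)
  13 | 001101  (sole → essential)
  14 | 0-1110,001-10
  19 | -10-11  (sole → essential)
  23 | -10-11  (sole → essential)
  30 | -11110,0-1110
  32 | 1--000  (sole → essential)
  35 | 1--011  (sole → essential)
  38 | 100110  (sole → essential)
  41 | 1010-1,10100-
  43 | 1--011,1010-1
  48 | 1--000  (sole → essential)
  51 | -10-11,1--011
  53 | 1101-1  (sole → essential)
  55 | -10-11,1101-1
  56 | 1--000,1110-0
  58 | 111-10,1110-0,11101-
  59 | 1--011,11101-
  62 | -11110,111-10
Essential prime implicants: -10-11, 000001, 001-10, 001101, 1--000, 1--011, 100110, 1101-1

8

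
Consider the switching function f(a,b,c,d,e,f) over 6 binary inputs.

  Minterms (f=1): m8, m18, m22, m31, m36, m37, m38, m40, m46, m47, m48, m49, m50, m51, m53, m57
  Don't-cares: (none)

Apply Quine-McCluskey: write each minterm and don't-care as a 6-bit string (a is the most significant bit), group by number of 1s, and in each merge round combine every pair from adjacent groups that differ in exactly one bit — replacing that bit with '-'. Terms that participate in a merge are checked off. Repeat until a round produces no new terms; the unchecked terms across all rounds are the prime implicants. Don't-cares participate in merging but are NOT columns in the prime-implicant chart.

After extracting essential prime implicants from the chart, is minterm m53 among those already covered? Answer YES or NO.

NO

Round 0: 001000✓ 010010✓ 010110✓ 011111 100100✓ 100101✓ 100110✓ 101000✓ 101110✓ 101111✓ 110000✓ 110001✓ 110010✓ 110011✓ 110101✓ 111001✓
Round 1: -01000 -10010 010-10 1-0101 10-110 1001-0 10010- 10111- 11-001 110-01 1100-0✓ 1100-1✓ 11000-✓ 11001-✓
Round 2: 1100--
PIs = {-01000, -10010, 010-10, 011111, 1-0101, 10-110, 1001-0, 10010-, 10111-, 11-001, 110-01, 1100--}
Coverage chart:
  m8: -01000 ←essential
  m18: -10010,010-10
  m22: 010-10 ←essential
  m31: 011111 ←essential
  m36: 1001-0,10010-
  m37: 1-0101,10010-
  m38: 10-110,1001-0
  m40: -01000 ←essential
  m46: 10-110,10111-
  m47: 10111- ←essential
  m48: 1100-- ←essential
  m49: 11-001,110-01,1100--
  m50: -10010,1100--
  m51: 1100-- ←essential
  m53: 1-0101,110-01
  m57: 11-001 ←essential
Essential: -01000, 010-10, 011111, 10111-, 11-001, 1100--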